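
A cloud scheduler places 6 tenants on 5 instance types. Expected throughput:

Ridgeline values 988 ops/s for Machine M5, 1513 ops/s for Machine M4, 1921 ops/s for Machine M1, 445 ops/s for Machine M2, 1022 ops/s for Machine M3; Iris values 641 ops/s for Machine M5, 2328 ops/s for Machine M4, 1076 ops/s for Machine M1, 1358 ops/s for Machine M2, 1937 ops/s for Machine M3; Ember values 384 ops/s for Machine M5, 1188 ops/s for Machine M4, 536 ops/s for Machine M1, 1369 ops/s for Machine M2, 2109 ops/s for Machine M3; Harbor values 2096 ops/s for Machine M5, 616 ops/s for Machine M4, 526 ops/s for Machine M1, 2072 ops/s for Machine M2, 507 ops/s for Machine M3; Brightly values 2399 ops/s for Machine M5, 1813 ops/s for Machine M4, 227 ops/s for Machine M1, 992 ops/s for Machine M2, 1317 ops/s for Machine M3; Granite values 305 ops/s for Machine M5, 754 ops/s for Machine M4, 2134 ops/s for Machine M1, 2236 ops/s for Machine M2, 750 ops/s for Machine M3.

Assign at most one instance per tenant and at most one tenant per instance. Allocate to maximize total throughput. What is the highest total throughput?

Max total: 11042 ops/s

This is the linear assignment problem.
Optimal: Brightly→Machine M5 (2399 ops/s), Iris→Machine M4 (2328 ops/s), Granite→Machine M1 (2134 ops/s), Harbor→Machine M2 (2072 ops/s), Ember→Machine M3 (2109 ops/s) — total 2399+2328+2134+2072+2109 = 11042 ops/s.
Max-entry greedy (repeatedly take the single best remaining cell) gives 10993 ops/s, worse by 49.
Swapping Ember↔Granite (Ember→Machine M1 536 ops/s, Granite→Machine M3 750 ops/s) loses 2957.
Checked against all permutations: 11042 ops/s is optimal.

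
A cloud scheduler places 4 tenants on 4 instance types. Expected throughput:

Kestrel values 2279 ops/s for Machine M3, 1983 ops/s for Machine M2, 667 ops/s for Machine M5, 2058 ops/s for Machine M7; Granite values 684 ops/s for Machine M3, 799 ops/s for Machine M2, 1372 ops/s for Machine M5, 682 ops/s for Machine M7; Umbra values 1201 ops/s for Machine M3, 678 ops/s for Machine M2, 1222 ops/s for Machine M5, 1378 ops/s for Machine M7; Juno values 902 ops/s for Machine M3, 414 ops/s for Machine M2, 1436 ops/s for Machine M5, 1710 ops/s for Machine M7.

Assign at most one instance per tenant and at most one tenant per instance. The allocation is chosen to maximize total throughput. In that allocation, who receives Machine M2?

Optimal: Kestrel→Machine M2 (1983 ops/s), Granite→Machine M5 (1372 ops/s), Umbra→Machine M3 (1201 ops/s), Juno→Machine M7 (1710 ops/s) — total 1983+1372+1201+1710 = 6266 ops/s.
Column-greedy (each instance in turn goes to its best remaining tenant) gives 5892 ops/s, worse by 374.
Kestrel's own top instance is Machine M3 (2279 ops/s), but forcing Kestrel→Machine M3 and reassigning the rest optimally gives only 6039 ops/s — worse by 227.

Kestrel receives Machine M2.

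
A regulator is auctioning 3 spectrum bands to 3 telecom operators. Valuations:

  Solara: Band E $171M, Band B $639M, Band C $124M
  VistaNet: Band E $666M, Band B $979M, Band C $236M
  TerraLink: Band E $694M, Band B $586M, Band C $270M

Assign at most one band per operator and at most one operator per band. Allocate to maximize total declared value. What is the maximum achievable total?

Maximum total: $1797M

Treat this as an assignment problem: match each operator to one band.
Optimal: Solara→Band C ($124M), VistaNet→Band B ($979M), TerraLink→Band E ($694M) — total 124+979+694 = $1797M.
Row-greedy (each operator in turn takes its best remaining band) gives $1575M, worse by 222.
Every other assignment is strictly worse.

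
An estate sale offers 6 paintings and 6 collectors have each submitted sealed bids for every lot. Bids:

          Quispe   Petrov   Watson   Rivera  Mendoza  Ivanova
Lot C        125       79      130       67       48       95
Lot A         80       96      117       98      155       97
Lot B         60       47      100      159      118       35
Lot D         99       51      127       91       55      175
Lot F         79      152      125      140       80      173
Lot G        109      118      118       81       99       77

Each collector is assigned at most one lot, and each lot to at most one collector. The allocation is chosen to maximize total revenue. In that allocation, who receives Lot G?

Watson receives Lot G.

Optimal: Quispe→Lot C ($125), Petrov→Lot F ($152), Watson→Lot G ($118), Rivera→Lot B ($159), Mendoza→Lot A ($155), Ivanova→Lot D ($175) — total 125+152+118+159+155+175 = $884.
Max-entry greedy (repeatedly take the single best remaining cell) gives $880, worse by 4.
Next-best assignment: Quispe→Lot G, Petrov→Lot F, Watson→Lot C, Rivera→Lot B, Mendoza→Lot A, Ivanova→Lot D = $880.
Swapping Mendoza↔Quispe (Mendoza→Lot C $48, Quispe→Lot A $80) loses 152.
Watson's own top lot is Lot C ($130), but forcing Watson→Lot C and reassigning the rest optimally gives only $880 — worse by 4.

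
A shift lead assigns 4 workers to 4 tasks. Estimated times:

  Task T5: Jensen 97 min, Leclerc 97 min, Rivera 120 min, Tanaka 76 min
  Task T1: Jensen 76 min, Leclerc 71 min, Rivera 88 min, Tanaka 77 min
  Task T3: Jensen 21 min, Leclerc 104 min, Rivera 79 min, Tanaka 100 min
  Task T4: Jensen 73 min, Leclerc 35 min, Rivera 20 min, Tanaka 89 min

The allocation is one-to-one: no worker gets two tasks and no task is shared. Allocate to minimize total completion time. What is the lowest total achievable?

This is a one-to-one assignment (minimum-cost bipartite matching).
Optimal: Jensen→Task T3 (21 min), Leclerc→Task T1 (71 min), Rivera→Task T4 (20 min), Tanaka→Task T5 (76 min) — total 21+71+20+76 = 188 min.
Row-greedy (each worker in turn takes its cheapest remaining task) gives 220 min, worse by 32.
Swapping Leclerc↔Rivera (Leclerc→Task T4 35 min, Rivera→Task T1 88 min) adds 32.

Minimum total: 188 min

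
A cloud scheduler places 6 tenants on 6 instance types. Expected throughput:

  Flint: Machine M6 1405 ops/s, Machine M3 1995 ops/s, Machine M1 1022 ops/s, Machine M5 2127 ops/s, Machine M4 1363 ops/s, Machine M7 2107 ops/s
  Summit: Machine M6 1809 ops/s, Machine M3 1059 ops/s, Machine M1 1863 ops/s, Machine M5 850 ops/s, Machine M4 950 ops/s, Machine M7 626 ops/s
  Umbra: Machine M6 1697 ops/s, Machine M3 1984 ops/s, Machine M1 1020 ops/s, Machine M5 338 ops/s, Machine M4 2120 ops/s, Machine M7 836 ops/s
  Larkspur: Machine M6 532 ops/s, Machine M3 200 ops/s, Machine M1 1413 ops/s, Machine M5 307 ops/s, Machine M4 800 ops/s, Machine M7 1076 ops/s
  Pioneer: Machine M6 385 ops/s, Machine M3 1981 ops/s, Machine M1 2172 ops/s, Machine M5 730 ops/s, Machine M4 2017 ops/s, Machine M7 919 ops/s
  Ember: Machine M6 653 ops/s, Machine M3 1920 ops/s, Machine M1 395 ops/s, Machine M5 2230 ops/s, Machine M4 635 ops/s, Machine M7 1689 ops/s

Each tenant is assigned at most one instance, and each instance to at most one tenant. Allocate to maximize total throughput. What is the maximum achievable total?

Maximum total: 11660 ops/s

Optimal: Flint→Machine M7 (2107 ops/s), Summit→Machine M6 (1809 ops/s), Umbra→Machine M4 (2120 ops/s), Larkspur→Machine M1 (1413 ops/s), Pioneer→Machine M3 (1981 ops/s), Ember→Machine M5 (2230 ops/s) — total 2107+1809+2120+1413+1981+2230 = 11660 ops/s.
Column-greedy (each instance in turn goes to its best remaining tenant) gives 11402 ops/s, worse by 258.
Next-best assignment: Flint→Machine M7, Summit→Machine M6, Umbra→Machine M3, Larkspur→Machine M1, Pioneer→Machine M4, Ember→Machine M5 = 11560 ops/s.
Checked against all permutations: 11660 ops/s is optimal.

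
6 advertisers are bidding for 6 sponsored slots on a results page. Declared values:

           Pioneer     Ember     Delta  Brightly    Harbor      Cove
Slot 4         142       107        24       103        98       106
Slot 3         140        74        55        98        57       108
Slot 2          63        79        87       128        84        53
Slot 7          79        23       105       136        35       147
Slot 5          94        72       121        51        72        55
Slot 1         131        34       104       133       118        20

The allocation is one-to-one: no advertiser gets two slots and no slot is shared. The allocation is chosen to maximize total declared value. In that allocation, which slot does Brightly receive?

Brightly receives Slot 2.

Optimal: Pioneer→Slot 3 ($140), Ember→Slot 4 ($107), Delta→Slot 5 ($121), Brightly→Slot 2 ($128), Harbor→Slot 1 ($118), Cove→Slot 7 ($147) — total 140+107+121+128+118+147 = $761.
Max-entry greedy (repeatedly take the single best remaining cell) gives $701, worse by 60.
Next-best assignment: Pioneer→Slot 3, Ember→Slot 4, Delta→Slot 5, Brightly→Slot 1, Harbor→Slot 2, Cove→Slot 7 = $732.
Brightly's own top slot is Slot 7 ($136), but forcing Brightly→Slot 7 and reassigning the rest optimally gives only $704 — worse by 57.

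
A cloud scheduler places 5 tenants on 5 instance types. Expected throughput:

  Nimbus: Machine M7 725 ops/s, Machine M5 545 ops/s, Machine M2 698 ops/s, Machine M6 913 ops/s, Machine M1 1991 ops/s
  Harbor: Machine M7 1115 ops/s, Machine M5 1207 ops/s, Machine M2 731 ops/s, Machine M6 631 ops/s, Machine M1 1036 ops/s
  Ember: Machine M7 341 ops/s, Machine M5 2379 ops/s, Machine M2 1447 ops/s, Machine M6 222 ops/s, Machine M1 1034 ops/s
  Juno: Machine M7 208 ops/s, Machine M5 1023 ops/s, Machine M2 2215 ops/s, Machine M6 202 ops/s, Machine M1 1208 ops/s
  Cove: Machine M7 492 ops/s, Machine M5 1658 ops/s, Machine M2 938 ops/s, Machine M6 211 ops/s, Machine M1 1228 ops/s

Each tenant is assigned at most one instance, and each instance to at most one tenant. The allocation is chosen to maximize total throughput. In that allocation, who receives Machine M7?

Harbor receives Machine M7.

Optimal: Nimbus→Machine M1 (1991 ops/s), Harbor→Machine M7 (1115 ops/s), Ember→Machine M5 (2379 ops/s), Juno→Machine M2 (2215 ops/s), Cove→Machine M6 (211 ops/s) — total 1991+1115+2379+2215+211 = 7911 ops/s.
Column-greedy (each instance in turn goes to its best remaining tenant) gives 7850 ops/s, worse by 61.
Checked against all permutations: 7911 ops/s is optimal.
Harbor's own top instance is Machine M5 (1207 ops/s), but forcing Harbor→Machine M5 and reassigning the rest optimally gives only 6127 ops/s — worse by 1784.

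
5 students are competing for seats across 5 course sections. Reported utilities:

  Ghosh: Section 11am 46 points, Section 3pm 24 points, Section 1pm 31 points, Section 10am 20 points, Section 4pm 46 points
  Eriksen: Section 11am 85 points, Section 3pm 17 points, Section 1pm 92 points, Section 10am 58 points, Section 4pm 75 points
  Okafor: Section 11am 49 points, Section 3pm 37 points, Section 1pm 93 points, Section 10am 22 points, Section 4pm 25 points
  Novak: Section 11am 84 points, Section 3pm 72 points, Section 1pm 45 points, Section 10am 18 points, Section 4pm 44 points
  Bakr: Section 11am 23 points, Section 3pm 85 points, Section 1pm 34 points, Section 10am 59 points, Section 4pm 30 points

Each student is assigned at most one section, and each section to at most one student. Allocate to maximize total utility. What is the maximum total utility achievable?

Optimal: Ghosh→Section 4pm (46 points), Eriksen→Section 10am (58 points), Okafor→Section 1pm (93 points), Novak→Section 11am (84 points), Bakr→Section 3pm (85 points) — total 46+58+93+84+85 = 366 points.
Column-greedy (each section in turn goes to its best remaining student) gives 327 points, worse by 39.
Checked against all permutations: 366 points is optimal.

Max total: 366 points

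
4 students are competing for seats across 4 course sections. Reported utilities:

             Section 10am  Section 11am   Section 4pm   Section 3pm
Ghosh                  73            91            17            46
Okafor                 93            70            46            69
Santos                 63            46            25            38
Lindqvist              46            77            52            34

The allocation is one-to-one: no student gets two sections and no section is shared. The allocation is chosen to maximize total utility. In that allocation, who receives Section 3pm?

This is the linear assignment problem.
Optimal: Ghosh→Section 11am (91 points), Okafor→Section 3pm (69 points), Santos→Section 10am (63 points), Lindqvist→Section 4pm (52 points) — total 91+69+63+52 = 275 points.
Swapping Okafor↔Santos (Okafor→Section 10am 93 points, Santos→Section 3pm 38 points) loses 1.
Okafor's own top section is Section 10am (93 points), but forcing Okafor→Section 10am and reassigning the rest optimally gives only 274 points — worse by 1.

Okafor receives Section 3pm.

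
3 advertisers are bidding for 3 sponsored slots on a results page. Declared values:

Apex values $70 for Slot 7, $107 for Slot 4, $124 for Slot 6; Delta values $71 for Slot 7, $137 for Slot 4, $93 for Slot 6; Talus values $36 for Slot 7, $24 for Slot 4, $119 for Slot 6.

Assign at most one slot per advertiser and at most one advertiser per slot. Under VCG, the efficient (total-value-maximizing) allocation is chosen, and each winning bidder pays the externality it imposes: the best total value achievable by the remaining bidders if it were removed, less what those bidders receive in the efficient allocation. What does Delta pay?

Delta pays $37.

Efficient allocation: Apex→Slot 7 ($70), Delta→Slot 4 ($137), Talus→Slot 6 ($119); total welfare W = $326.
Delta receives Slot 4 at value $137, so the others get W − 137 = $189.
Without Delta: best allocation of the remaining 2 bidders over all 3 slots is Apex→Slot 4 ($107), Talus→Slot 6 ($119), total $226.
VCG payment = (others' best without Delta) − (others' welfare with Delta) = 226 − 189 = $37.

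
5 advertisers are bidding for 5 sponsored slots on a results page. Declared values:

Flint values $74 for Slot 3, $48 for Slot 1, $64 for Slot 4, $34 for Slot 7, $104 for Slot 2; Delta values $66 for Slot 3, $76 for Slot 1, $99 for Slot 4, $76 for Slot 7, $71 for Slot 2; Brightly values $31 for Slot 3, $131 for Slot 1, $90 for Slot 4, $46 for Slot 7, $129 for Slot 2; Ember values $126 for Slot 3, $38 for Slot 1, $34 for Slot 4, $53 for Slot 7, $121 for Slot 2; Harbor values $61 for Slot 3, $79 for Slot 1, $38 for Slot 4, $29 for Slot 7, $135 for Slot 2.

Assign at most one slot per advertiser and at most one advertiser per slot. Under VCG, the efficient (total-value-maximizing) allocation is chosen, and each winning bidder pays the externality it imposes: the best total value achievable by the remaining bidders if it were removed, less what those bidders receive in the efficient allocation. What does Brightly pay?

Efficient allocation: Flint→Slot 4 ($64), Delta→Slot 7 ($76), Brightly→Slot 1 ($131), Ember→Slot 3 ($126), Harbor→Slot 2 ($135); total welfare W = $532.
Brightly receives Slot 1 at value $131, so the others get W − 131 = $401.
Without Brightly: best allocation of the remaining 4 bidders over all 5 slots is Flint→Slot 1 ($48), Delta→Slot 4 ($99), Ember→Slot 3 ($126), Harbor→Slot 2 ($135), total $408.
VCG payment = (others' best without Brightly) − (others' welfare with Brightly) = 408 − 401 = $7.

Brightly pays $7.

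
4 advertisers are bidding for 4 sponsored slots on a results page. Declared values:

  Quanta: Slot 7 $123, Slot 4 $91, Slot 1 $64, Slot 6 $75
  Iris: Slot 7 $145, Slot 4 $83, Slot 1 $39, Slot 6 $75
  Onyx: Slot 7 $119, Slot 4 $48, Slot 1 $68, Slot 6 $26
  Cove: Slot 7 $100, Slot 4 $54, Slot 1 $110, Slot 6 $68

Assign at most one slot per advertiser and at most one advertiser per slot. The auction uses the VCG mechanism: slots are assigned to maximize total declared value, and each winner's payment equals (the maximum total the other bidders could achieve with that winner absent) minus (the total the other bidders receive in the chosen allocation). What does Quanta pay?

Efficient allocation: Quanta→Slot 4 ($91), Iris→Slot 6 ($75), Onyx→Slot 7 ($119), Cove→Slot 1 ($110); total welfare W = $395.
Quanta receives Slot 4 at value $91, so the others get W − 91 = $304.
Without Quanta: best allocation of the remaining 3 bidders over all 4 slots is Iris→Slot 4 ($83), Onyx→Slot 7 ($119), Cove→Slot 1 ($110), total $312.
VCG payment = (others' best without Quanta) − (others' welfare with Quanta) = 312 − 304 = $8.

Quanta pays $8.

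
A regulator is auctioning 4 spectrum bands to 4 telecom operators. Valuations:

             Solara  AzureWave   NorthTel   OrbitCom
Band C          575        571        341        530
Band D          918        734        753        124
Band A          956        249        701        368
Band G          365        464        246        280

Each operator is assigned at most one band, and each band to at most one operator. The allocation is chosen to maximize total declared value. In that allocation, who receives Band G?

AzureWave receives Band G.

Optimal: Solara→Band A ($956M), AzureWave→Band G ($464M), NorthTel→Band D ($753M), OrbitCom→Band C ($530M) — total 956+464+753+530 = $2703M.
Row-greedy (each operator in turn takes its best remaining band) gives $2311M, worse by 392.
Next-best assignment: Solara→Band D, AzureWave→Band G, NorthTel→Band A, OrbitCom→Band C = $2613M.
AzureWave's own top band is Band D ($734M), but forcing AzureWave→Band D and reassigning the rest optimally gives only $2466M — worse by 237.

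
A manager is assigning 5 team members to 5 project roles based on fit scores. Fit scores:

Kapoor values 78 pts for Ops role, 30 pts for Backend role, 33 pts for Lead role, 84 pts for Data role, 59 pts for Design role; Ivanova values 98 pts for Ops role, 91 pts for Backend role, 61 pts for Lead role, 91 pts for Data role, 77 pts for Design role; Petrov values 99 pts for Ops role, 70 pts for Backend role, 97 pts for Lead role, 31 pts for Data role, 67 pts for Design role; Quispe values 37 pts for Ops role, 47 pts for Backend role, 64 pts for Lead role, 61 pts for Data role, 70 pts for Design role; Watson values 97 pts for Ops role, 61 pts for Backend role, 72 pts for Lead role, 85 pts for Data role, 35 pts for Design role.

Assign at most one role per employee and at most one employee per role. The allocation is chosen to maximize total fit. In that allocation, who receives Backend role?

Optimal: Kapoor→Data role (84 pts), Ivanova→Backend role (91 pts), Petrov→Lead role (97 pts), Quispe→Design role (70 pts), Watson→Ops role (97 pts) — total 84+91+97+70+97 = 439 pts.
Ivanova's own top role is Ops role (98 pts), but forcing Ivanova→Ops role and reassigning the rest optimally gives only 410 pts — worse by 29.

Ivanova receives Backend role.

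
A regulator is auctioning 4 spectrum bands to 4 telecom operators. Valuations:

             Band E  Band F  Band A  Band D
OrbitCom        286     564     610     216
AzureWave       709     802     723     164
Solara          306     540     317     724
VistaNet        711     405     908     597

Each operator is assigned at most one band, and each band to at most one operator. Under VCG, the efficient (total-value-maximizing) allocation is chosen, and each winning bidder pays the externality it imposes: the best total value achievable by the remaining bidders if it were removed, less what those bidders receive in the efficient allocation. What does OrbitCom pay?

Efficient allocation: OrbitCom→Band F ($564M), AzureWave→Band E ($709M), Solara→Band D ($724M), VistaNet→Band A ($908M); total welfare W = $2905M.
OrbitCom receives Band F at value $564M, so the others get W − 564 = $2341M.
Without OrbitCom: best allocation of the remaining 3 bidders over all 4 bands is AzureWave→Band F ($802M), Solara→Band D ($724M), VistaNet→Band A ($908M), total $2434M.
VCG payment = (others' best without OrbitCom) − (others' welfare with OrbitCom) = 2434 − 2341 = $93M.

OrbitCom pays $93M.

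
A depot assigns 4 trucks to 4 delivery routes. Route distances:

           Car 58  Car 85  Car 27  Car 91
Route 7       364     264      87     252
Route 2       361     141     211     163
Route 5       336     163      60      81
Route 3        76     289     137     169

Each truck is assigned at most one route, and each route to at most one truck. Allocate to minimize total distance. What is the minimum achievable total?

Optimal: Car 58→Route 3 (76 km), Car 85→Route 2 (141 km), Car 27→Route 7 (87 km), Car 91→Route 5 (81 km) — total 76+141+87+81 = 385 km.
Min-entry greedy (repeatedly take the single cheapest remaining cell) gives 529 km, worse by 144.

Min total: 385 km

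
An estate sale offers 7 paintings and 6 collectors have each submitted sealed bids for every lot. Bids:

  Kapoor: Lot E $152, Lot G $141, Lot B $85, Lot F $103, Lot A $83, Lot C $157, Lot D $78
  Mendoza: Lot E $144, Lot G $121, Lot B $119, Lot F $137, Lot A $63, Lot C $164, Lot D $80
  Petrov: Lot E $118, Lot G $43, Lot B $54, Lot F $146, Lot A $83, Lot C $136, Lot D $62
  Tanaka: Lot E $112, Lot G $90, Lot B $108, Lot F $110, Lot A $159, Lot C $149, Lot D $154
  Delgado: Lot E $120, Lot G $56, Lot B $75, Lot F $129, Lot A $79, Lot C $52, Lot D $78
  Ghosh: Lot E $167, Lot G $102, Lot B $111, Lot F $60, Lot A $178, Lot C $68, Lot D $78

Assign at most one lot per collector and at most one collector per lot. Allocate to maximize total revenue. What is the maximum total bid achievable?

This is a one-to-one assignment (maximum-weight bipartite matching).
Optimal: Kapoor→Lot G ($141), Mendoza→Lot C ($164), Petrov→Lot F ($146), Tanaka→Lot D ($154), Delgado→Lot E ($120), Ghosh→Lot A ($178) — total 141+164+146+154+120+178 = $903.
Row-greedy (each collector in turn takes its best remaining lot) gives $795, worse by 108.
Swapping Kapoor↔Delgado (Kapoor→Lot E $152, Delgado→Lot G $56) loses 53.
Checked against all permutations: $903 is optimal.

Maximum total: $903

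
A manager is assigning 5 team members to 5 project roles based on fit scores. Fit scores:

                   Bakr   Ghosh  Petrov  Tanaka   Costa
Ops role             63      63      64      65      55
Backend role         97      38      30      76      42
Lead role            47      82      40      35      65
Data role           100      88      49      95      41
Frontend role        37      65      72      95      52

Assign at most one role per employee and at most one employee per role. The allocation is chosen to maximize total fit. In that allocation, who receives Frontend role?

Tanaka receives Frontend role.

This is the linear assignment problem.
Optimal: Bakr→Backend role (97 pts), Ghosh→Data role (88 pts), Petrov→Ops role (64 pts), Tanaka→Frontend role (95 pts), Costa→Lead role (65 pts) — total 97+88+64+95+65 = 409 pts.
Column-greedy (each role in turn goes to its best remaining employee) gives 345 pts, worse by 64.
Next-best assignment: Bakr→Backend role, Ghosh→Lead role, Petrov→Frontend role, Tanaka→Data role, Costa→Ops role = 401 pts.
Swapping Ghosh↔Costa (Ghosh→Lead role 82 pts, Costa→Data role 41 pts) loses 30.
Tanaka's own top role is Data role (95 pts), but forcing Tanaka→Data role and reassigning the rest optimally gives only 401 pts — worse by 8.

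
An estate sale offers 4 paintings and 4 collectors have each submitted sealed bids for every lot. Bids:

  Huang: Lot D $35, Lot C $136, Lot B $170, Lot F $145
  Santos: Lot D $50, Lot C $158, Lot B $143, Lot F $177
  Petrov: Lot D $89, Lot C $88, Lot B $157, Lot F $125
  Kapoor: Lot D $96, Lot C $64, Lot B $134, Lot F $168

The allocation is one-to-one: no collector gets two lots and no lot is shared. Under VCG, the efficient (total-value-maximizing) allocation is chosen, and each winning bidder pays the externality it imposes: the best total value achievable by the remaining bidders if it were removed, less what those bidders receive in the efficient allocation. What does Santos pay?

Efficient allocation: Huang→Lot B ($170), Santos→Lot C ($158), Petrov→Lot D ($89), Kapoor→Lot F ($168); total welfare W = $585.
Santos receives Lot C at value $158, so the others get W − 158 = $427.
Without Santos: best allocation of the remaining 3 bidders over all 4 lots is Huang→Lot C ($136), Petrov→Lot B ($157), Kapoor→Lot F ($168), total $461.
VCG payment = (others' best without Santos) − (others' welfare with Santos) = 461 − 427 = $34.

Santos pays $34.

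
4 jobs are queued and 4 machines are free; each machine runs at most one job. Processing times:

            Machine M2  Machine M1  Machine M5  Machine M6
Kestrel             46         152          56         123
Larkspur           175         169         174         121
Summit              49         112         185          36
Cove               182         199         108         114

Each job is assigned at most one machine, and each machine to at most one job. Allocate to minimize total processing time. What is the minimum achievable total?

Optimal: Kestrel→Machine M2 (46 min), Larkspur→Machine M1 (169 min), Summit→Machine M6 (36 min), Cove→Machine M5 (108 min) — total 46+169+36+108 = 359 min.
Row-greedy (each job in turn takes its cheapest remaining machine) gives 387 min, worse by 28.
Swapping Kestrel↔Cove (Kestrel→Machine M5 56 min, Cove→Machine M2 182 min) adds 84.

Minimum total: 359 min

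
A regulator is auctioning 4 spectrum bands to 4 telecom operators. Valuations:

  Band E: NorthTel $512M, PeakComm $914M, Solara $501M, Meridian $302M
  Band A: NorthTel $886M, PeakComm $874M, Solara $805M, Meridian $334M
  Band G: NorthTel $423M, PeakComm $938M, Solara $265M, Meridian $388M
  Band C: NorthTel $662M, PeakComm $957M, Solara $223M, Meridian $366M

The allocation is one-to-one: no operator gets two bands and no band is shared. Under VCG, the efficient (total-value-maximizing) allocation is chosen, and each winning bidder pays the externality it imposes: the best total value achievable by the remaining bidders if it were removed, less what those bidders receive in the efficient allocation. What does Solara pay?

Efficient allocation: NorthTel→Band C ($662M), PeakComm→Band E ($914M), Solara→Band A ($805M), Meridian→Band G ($388M); total welfare W = $2769M.
Solara receives Band A at value $805M, so the others get W − 805 = $1964M.
Without Solara: best allocation of the remaining 3 bidders over all 4 bands is NorthTel→Band A ($886M), PeakComm→Band C ($957M), Meridian→Band G ($388M), total $2231M.
VCG payment = (others' best without Solara) − (others' welfare with Solara) = 2231 − 1964 = $267M.

Solara pays $267M.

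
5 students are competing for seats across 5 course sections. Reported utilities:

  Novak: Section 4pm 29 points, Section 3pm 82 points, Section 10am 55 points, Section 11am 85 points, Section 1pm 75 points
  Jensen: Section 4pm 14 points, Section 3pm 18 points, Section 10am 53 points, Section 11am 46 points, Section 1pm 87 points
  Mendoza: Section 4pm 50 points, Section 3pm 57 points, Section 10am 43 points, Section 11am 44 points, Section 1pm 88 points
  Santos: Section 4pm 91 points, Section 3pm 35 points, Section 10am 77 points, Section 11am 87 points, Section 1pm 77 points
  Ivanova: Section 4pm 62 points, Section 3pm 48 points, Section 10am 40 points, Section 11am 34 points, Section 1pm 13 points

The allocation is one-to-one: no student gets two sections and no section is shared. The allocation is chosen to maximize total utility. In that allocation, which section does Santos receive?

Optimal: Novak→Section 3pm (82 points), Jensen→Section 10am (53 points), Mendoza→Section 1pm (88 points), Santos→Section 11am (87 points), Ivanova→Section 4pm (62 points) — total 82+53+88+87+62 = 372 points.
Column-greedy (each section in turn goes to its best remaining student) gives 283 points, worse by 89.
Next-best assignment: Novak→Section 11am, Jensen→Section 1pm, Mendoza→Section 3pm, Santos→Section 10am, Ivanova→Section 4pm = 368 points.
Every other assignment is strictly worse.
Santos's own top section is Section 4pm (91 points), but forcing Santos→Section 4pm and reassigning the rest optimally gives only 365 points — worse by 7.

Santos receives Section 11am.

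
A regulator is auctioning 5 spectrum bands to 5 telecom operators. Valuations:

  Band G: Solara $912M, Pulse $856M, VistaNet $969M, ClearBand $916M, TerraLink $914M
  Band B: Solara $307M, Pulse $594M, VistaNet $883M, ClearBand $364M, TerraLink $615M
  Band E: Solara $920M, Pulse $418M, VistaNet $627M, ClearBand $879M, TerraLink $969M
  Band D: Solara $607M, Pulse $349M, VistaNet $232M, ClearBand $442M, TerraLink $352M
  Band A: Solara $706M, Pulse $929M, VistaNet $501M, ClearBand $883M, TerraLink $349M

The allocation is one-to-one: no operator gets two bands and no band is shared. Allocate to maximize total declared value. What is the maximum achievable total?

Maximum total: $4304M

Optimal: Solara→Band D ($607M), Pulse→Band A ($929M), VistaNet→Band B ($883M), ClearBand→Band G ($916M), TerraLink→Band E ($969M) — total 607+929+883+916+969 = $4304M.
Max-entry greedy (repeatedly take the single best remaining cell) gives $3838M, worse by 466.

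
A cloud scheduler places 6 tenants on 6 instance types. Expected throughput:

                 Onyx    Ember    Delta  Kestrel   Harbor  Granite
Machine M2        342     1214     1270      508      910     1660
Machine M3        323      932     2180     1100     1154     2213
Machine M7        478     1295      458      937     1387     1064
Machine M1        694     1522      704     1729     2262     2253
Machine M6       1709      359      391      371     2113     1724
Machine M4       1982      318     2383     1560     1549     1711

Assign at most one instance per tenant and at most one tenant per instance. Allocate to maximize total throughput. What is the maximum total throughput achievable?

Maximum total: 10959 ops/s

Optimal: Onyx→Machine M4 (1982 ops/s), Ember→Machine M7 (1295 ops/s), Delta→Machine M3 (2180 ops/s), Kestrel→Machine M1 (1729 ops/s), Harbor→Machine M6 (2113 ops/s), Granite→Machine M2 (1660 ops/s) — total 1982+1295+2180+1729+2113+1660 = 10959 ops/s.
Max-entry greedy (repeatedly take the single best remaining cell) gives 10370 ops/s, worse by 589.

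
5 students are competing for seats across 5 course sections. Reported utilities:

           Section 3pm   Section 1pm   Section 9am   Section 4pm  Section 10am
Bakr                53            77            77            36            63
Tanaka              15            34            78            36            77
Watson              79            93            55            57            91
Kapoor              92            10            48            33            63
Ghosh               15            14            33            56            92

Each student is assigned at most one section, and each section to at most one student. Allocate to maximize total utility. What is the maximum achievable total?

Optimal: Bakr→Section 1pm (77 points), Tanaka→Section 9am (78 points), Watson→Section 4pm (57 points), Kapoor→Section 3pm (92 points), Ghosh→Section 10am (92 points) — total 77+78+57+92+92 = 396 points.
Column-greedy (each section in turn goes to its best remaining student) gives 382 points, worse by 14.
Next-best assignment: Bakr→Section 9am, Tanaka→Section 10am, Watson→Section 1pm, Kapoor→Section 3pm, Ghosh→Section 4pm = 395 points.

Max total: 396 points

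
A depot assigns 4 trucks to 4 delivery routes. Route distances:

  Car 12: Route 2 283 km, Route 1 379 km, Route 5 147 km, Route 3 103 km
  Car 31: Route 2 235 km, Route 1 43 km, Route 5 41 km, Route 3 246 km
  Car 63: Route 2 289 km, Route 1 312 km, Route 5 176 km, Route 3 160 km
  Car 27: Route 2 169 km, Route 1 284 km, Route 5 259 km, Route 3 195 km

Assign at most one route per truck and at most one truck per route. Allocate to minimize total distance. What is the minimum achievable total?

Optimal: Car 12→Route 3 (103 km), Car 31→Route 1 (43 km), Car 63→Route 5 (176 km), Car 27→Route 2 (169 km) — total 103+43+176+169 = 491 km.
Column-greedy (each route in turn goes to its cheapest remaining truck) gives 519 km, worse by 28.
Next-best assignment: Car 12→Route 5, Car 31→Route 1, Car 63→Route 3, Car 27→Route 2 = 519 km.
Swapping Car 63↔Car 12 (Car 63→Route 3 160 km, Car 12→Route 5 147 km) adds 28.
Every other assignment is strictly worse.

Minimum total: 491 km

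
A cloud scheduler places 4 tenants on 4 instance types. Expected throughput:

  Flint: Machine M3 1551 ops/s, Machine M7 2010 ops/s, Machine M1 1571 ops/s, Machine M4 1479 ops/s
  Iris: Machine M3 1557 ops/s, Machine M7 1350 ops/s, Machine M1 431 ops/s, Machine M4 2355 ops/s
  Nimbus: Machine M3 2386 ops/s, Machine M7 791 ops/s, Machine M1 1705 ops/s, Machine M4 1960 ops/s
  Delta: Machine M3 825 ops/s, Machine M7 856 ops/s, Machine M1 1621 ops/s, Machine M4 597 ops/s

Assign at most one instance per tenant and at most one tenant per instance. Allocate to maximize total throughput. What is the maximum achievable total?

Maximum total: 8372 ops/s

Optimal: Flint→Machine M7 (2010 ops/s), Iris→Machine M4 (2355 ops/s), Nimbus→Machine M3 (2386 ops/s), Delta→Machine M1 (1621 ops/s) — total 2010+2355+2386+1621 = 8372 ops/s.
Next-best assignment: Flint→Machine M1, Iris→Machine M4, Nimbus→Machine M3, Delta→Machine M7 = 7168 ops/s.
Swapping Nimbus↔Delta (Nimbus→Machine M1 1705 ops/s, Delta→Machine M3 825 ops/s) loses 1477.
No other one-to-one assignment exceeds 8372 ops/s.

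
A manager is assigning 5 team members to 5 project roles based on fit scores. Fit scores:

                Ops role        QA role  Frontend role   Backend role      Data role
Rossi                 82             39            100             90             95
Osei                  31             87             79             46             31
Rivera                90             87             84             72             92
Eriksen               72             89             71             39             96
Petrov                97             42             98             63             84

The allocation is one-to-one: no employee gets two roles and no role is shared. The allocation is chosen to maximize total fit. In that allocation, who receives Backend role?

Rossi receives Backend role.

Optimal: Rossi→Backend role (90 pts), Osei→QA role (87 pts), Rivera→Ops role (90 pts), Eriksen→Data role (96 pts), Petrov→Frontend role (98 pts) — total 90+87+90+96+98 = 461 pts.
Max-entry greedy (repeatedly take the single best remaining cell) gives 452 pts, worse by 9.
Every other assignment is strictly worse.
Rossi's own top role is Frontend role (100 pts), but forcing Rossi→Frontend role and reassigning the rest optimally gives only 452 pts — worse by 9.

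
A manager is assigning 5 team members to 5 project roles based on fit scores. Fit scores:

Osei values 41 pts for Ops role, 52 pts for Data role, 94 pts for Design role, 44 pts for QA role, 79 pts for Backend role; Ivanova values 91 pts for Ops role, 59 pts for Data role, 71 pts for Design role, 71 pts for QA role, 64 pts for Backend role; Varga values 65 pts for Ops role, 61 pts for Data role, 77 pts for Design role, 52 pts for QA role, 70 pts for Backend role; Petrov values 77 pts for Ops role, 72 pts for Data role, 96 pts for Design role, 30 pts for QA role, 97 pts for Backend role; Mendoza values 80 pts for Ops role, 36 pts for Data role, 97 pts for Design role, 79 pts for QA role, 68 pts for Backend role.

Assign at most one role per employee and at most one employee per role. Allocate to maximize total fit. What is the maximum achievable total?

Treat this as an assignment problem: match each employee to one role.
Optimal: Osei→Design role (94 pts), Ivanova→Ops role (91 pts), Varga→Data role (61 pts), Petrov→Backend role (97 pts), Mendoza→QA role (79 pts) — total 94+91+61+97+79 = 422 pts.
Row-greedy (each employee in turn takes its best remaining role) gives 406 pts, worse by 16.
Swapping Ivanova↔Mendoza (Ivanova→QA role 71 pts, Mendoza→Ops role 80 pts) loses 19.
Every other assignment is strictly worse.

Max total: 422 pts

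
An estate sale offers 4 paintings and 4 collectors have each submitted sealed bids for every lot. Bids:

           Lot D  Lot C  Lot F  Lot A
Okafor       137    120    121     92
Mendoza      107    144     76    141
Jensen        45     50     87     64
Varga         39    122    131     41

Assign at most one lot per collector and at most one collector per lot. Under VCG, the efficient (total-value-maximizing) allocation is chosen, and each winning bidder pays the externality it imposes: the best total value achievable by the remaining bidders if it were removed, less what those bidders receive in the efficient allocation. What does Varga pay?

Varga pays $3.

Efficient allocation: Okafor→Lot D ($137), Mendoza→Lot A ($141), Jensen→Lot F ($87), Varga→Lot C ($122); total welfare W = $487.
Varga receives Lot C at value $122, so the others get W − 122 = $365.
Without Varga: best allocation of the remaining 3 bidders over all 4 lots is Okafor→Lot D ($137), Mendoza→Lot C ($144), Jensen→Lot F ($87), total $368.
VCG payment = (others' best without Varga) − (others' welfare with Varga) = 368 − 365 = $3.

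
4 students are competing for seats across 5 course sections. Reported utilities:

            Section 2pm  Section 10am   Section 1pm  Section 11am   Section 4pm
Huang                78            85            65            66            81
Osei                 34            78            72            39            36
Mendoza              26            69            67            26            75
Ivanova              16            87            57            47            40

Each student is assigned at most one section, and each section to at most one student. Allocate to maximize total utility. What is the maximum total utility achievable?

Optimal: Huang→Section 2pm (78 points), Osei→Section 1pm (72 points), Mendoza→Section 4pm (75 points), Ivanova→Section 10am (87 points) — total 78+72+75+87 = 312 points.
Column-greedy (each section in turn goes to its best remaining student) gives 263 points, worse by 49.
Swapping Ivanova↔Huang (Ivanova→Section 2pm 16 points, Huang→Section 10am 85 points) loses 64.

Maximum total: 312 points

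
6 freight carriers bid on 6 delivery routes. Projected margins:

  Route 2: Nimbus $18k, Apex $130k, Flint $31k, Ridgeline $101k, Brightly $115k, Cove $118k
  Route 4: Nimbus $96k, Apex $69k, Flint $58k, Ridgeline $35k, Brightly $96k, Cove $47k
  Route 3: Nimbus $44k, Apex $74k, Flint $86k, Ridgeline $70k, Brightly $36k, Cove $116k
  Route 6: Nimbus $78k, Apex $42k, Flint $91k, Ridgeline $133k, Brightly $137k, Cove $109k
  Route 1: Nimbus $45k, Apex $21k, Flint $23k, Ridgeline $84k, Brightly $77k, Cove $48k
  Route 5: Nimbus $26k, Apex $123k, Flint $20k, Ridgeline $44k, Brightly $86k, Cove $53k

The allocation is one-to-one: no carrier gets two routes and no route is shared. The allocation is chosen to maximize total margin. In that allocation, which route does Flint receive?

Flint receives Route 3.

This is the linear assignment problem.
Optimal: Nimbus→Route 4 ($96k), Apex→Route 5 ($123k), Flint→Route 3 ($86k), Ridgeline→Route 1 ($84k), Brightly→Route 6 ($137k), Cove→Route 2 ($118k) — total 96+123+86+84+137+118 = $644k.
Max-entry greedy (repeatedly take the single best remaining cell) gives $583k, worse by 61.
Flint's own top route is Route 6 ($91k), but forcing Flint→Route 6 and reassigning the rest optimally gives only $625k — worse by 19.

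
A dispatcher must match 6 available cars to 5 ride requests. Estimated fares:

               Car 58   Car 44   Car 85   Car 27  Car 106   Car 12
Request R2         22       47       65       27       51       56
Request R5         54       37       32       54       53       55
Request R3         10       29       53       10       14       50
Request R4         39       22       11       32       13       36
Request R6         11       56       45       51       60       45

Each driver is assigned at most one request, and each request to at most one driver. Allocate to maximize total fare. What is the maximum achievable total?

Maximum total: $268

Treat this as an assignment problem: match each driver to one request.
Optimal: Car 85→Request R2 ($65), Car 27→Request R5 ($54), Car 12→Request R3 ($50), Car 58→Request R4 ($39), Car 106→Request R6 ($60) — total 65+54+50+39+60 = $268.
Next-best assignment: Car 85→Request R2, Car 27→Request R5, Car 12→Request R3, Car 58→Request R4, Car 44→Request R6 = $264.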